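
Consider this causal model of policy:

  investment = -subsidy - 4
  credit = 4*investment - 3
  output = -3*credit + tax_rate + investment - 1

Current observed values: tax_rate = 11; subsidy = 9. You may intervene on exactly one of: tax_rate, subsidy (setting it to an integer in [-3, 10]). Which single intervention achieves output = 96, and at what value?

set subsidy = 3

Intervening on tax_rate: output = tax_rate + 151. Reaching 96 requires tax_rate = -55, outside [-3, 10].
Intervening on subsidy: with other inputs at their observed values, output = 11*subsidy + 63. Solving for 96 gives subsidy = 3, within [-3, 10].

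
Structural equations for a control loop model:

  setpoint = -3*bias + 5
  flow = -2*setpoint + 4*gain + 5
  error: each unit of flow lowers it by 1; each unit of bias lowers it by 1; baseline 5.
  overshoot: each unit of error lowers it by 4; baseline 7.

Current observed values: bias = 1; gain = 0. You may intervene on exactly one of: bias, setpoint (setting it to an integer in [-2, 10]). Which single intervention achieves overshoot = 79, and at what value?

set bias = 4

Intervening on bias: with other inputs at their observed values, overshoot = 28*bias - 33. Solving for 79 gives bias = 4, within [-2, 10].
Intervening on setpoint: overshoot = -8*setpoint + 11. Reaching 79 requires setpoint = -17/2, not an integer.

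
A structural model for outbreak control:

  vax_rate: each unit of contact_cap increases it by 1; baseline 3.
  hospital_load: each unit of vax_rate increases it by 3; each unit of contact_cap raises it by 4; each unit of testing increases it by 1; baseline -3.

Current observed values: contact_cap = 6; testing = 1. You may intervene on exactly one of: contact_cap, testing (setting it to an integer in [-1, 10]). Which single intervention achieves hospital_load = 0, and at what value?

Intervening on contact_cap: with other inputs at their observed values, hospital_load = 7*contact_cap + 7. Solving for 0 gives contact_cap = -1, within [-1, 10].
Intervening on testing: hospital_load = testing + 48. Reaching 0 requires testing = -48, outside [-1, 10].

set contact_cap = -1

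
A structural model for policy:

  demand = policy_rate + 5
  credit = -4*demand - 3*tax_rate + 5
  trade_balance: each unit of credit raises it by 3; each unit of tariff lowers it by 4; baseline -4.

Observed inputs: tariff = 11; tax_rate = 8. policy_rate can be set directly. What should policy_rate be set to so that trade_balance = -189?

policy_rate = 2

Substituting into the credit equation gives credit = -4*policy_rate - 39.
This gives trade_balance = -12*policy_rate - 165.
Solve -12*policy_rate - 165 = -189: policy_rate = (-189 + 165) / -12 = 2.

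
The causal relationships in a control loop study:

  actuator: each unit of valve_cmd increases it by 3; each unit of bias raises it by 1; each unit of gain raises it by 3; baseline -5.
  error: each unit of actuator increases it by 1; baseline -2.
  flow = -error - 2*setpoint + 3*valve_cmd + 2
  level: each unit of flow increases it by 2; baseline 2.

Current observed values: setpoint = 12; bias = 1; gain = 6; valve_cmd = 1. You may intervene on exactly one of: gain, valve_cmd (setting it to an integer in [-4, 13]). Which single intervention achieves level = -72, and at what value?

Intervening on gain: with other inputs at their observed values, level = -6*gain - 30. Solving for -72 gives gain = 7, within [-4, 13].
Intervening on valve_cmd: the paths from valve_cmd to level cancel (net effect zero), leaving level = -66; -72 is unreachable this way.

set gain = 7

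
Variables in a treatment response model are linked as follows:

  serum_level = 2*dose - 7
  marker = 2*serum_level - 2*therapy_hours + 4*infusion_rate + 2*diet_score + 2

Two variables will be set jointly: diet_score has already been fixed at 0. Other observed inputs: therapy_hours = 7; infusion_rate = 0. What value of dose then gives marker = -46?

With diet_score held at 0:
Substituting into the marker equation gives marker = 4*dose - 26.
Solve 4*dose - 26 = -46: dose = (-46 + 26) / 4 = -5.

dose = -5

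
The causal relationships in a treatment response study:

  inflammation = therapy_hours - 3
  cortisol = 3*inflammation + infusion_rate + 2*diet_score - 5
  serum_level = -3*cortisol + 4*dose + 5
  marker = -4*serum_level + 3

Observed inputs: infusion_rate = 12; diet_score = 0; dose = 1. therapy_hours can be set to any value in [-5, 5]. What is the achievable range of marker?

Substituting into the cortisol equation gives cortisol = 3*therapy_hours - 2.
This gives serum_level = -9*therapy_hours + 15.
marker becomes 36*therapy_hours - 57.
Linear in therapy_hours, so extremes are at the endpoints: therapy_hours = -5 gives marker = -237; therapy_hours = 5 gives marker = 123.

-237 to 123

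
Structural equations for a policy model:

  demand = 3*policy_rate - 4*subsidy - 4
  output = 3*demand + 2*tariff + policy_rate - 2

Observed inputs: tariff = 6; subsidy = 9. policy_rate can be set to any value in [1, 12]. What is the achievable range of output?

-100 to 10

Substituting into the demand equation gives demand = 3*policy_rate - 40.
Substituting into the output equation gives output = 10*policy_rate - 110.
Linear in policy_rate, so extremes are at the endpoints: policy_rate = 1 gives output = -100; policy_rate = 12 gives output = 10.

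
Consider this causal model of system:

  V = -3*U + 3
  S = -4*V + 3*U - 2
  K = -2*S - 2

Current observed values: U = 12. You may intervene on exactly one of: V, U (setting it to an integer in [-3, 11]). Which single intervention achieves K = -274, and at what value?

set U = 10

Intervening on V: K = 8*V - 70. Reaching -274 requires V = -51/2, not an integer.
Intervening on U: with other inputs at their observed values, K = -30*U + 26. Solving for -274 gives U = 10, within [-3, 11].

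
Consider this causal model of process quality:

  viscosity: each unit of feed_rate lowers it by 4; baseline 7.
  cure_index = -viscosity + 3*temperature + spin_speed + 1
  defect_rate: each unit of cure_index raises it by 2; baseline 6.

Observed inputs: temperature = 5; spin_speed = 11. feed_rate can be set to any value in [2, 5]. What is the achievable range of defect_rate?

62 to 86

Substituting into the cure_index equation gives cure_index = 4*feed_rate + 20.
Substituting into the defect_rate equation gives defect_rate = 8*feed_rate + 46.
Linear in feed_rate, so extremes are at the endpoints: feed_rate = 2 gives defect_rate = 62; feed_rate = 5 gives defect_rate = 86.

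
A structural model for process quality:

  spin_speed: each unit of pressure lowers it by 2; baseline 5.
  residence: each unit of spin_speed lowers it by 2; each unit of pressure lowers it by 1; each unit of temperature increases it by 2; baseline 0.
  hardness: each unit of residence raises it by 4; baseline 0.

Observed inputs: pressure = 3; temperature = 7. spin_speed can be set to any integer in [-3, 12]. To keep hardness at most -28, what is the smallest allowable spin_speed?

Intervening on spin_speed fixes its value directly, overriding its dependence on pressure.
Substituting into the residence equation gives residence = -2*spin_speed + 11.
This gives hardness = -8*spin_speed + 44.
Require -8*spin_speed + 44 ≤ -28, so spin_speed ≥ 9.
The smallest integer in [-3, 12] satisfying this is 9.

spin_speed = 9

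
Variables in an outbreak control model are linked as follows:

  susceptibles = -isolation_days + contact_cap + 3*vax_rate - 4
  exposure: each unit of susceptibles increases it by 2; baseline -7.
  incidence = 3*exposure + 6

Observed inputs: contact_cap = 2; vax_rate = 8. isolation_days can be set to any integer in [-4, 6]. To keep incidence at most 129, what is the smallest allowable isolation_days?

isolation_days = -2

Substituting into the susceptibles equation gives susceptibles = -isolation_days + 22.
Substituting into the exposure equation gives exposure = -2*isolation_days + 37.
So incidence = -6*isolation_days + 117.
Require -6*isolation_days + 117 ≤ 129, so isolation_days ≥ -2.
The smallest integer in [-4, 6] satisfying this is -2.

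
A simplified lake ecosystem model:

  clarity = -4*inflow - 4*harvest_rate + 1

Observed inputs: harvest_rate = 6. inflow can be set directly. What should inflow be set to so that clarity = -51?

Substituting into the clarity equation gives clarity = -4*inflow - 23.
Solve -4*inflow - 23 = -51: inflow = (-51 + 23) / -4 = 7.

inflow = 7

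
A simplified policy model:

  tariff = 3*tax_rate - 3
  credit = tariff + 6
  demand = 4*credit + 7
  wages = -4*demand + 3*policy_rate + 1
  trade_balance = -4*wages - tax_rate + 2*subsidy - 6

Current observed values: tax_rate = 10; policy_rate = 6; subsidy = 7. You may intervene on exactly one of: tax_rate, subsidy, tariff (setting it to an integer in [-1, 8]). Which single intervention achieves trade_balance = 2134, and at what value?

set subsidy = 1

Intervening on tax_rate: trade_balance = 191*tax_rate + 236. Reaching 2134 requires tax_rate = 1898/191, not an integer.
Intervening on subsidy: with other inputs at their observed values, trade_balance = 2*subsidy + 2132. Solving for 2134 gives subsidy = 1, within [-1, 8].
Intervening on tariff: trade_balance = 64*tariff + 418. Reaching 2134 requires tariff = 429/16, not an integer.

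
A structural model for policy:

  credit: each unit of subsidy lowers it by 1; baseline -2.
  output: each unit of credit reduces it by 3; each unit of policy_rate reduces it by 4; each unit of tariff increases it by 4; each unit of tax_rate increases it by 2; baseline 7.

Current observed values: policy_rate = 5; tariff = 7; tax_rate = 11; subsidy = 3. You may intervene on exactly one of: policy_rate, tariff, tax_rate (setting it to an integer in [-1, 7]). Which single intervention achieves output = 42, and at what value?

Intervening on policy_rate: output = -4*policy_rate + 72. Reaching 42 requires policy_rate = 15/2, not an integer.
Intervening on tariff: output = 4*tariff + 24. Reaching 42 requires tariff = 9/2, not an integer.
Intervening on tax_rate: with other inputs at their observed values, output = 2*tax_rate + 30. Solving for 42 gives tax_rate = 6, within [-1, 7].

set tax_rate = 6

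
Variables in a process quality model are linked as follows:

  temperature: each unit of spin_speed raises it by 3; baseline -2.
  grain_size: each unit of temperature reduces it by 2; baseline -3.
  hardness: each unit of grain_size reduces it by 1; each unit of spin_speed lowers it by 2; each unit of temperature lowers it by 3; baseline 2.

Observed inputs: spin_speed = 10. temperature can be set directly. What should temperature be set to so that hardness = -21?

Intervening on temperature fixes its value directly, overriding its dependence on spin_speed.
Substituting into the hardness equation gives hardness = -temperature - 15.
Solve -temperature - 15 = -21: temperature = (-21 + 15) / -1 = 6.

temperature = 6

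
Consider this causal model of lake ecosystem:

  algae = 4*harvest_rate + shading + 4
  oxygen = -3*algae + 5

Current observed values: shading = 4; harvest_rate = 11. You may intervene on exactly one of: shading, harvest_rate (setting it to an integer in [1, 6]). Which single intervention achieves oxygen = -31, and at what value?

Intervening on shading: oxygen = -3*shading - 139. Reaching -31 requires shading = -36, outside [1, 6].
Intervening on harvest_rate: with other inputs at their observed values, oxygen = -12*harvest_rate - 19. Solving for -31 gives harvest_rate = 1, within [1, 6].

set harvest_rate = 1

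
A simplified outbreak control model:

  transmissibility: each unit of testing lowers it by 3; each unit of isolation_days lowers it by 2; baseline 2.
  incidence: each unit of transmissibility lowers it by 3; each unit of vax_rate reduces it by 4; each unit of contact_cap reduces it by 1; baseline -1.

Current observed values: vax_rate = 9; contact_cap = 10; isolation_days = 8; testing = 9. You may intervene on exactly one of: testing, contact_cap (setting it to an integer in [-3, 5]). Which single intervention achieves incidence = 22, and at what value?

Intervening on testing: with other inputs at their observed values, incidence = 9*testing - 5. Solving for 22 gives testing = 3, within [-3, 5].
Intervening on contact_cap: incidence = -contact_cap + 86. Reaching 22 requires contact_cap = 64, outside [-3, 5].

set testing = 3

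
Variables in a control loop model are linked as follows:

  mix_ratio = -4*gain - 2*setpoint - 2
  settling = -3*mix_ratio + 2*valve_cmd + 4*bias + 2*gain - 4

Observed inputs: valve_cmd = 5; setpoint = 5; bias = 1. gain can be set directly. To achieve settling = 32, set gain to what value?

gain = -1

Substituting into the mix_ratio equation gives mix_ratio = -4*gain - 12.
Substituting into the settling equation gives settling = 14*gain + 46.
Solve 14*gain + 46 = 32: gain = (32 - 46) / 14 = -1.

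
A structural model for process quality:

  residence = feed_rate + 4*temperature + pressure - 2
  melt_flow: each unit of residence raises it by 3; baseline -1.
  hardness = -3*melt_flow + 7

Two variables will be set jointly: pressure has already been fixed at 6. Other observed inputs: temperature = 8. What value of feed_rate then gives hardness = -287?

With pressure held at 6:
Substituting into the residence equation gives residence = feed_rate + 36.
This gives melt_flow = 3*feed_rate + 107.
Substituting into the hardness equation gives hardness = -9*feed_rate - 314.
Solve -9*feed_rate - 314 = -287: feed_rate = (-287 + 314) / -9 = -3.

feed_rate = -3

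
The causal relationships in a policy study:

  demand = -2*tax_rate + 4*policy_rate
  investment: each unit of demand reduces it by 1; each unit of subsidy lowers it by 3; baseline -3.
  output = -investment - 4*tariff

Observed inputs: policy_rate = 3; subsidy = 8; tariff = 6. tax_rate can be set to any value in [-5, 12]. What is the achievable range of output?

Substituting into the demand equation gives demand = -2*tax_rate + 12.
Substituting into the investment equation gives investment = 2*tax_rate - 39.
output becomes -2*tax_rate + 15.
Linear in tax_rate, so extremes are at the endpoints: tax_rate = -5 gives output = 25; tax_rate = 12 gives output = -9.

-9 to 25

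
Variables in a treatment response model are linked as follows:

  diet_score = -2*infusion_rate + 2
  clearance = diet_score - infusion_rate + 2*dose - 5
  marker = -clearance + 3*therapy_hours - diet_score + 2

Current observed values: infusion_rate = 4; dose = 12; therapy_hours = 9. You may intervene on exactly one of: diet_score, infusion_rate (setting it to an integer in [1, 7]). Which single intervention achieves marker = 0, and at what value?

Intervening on diet_score: with other inputs at their observed values, marker = -2*diet_score + 14. Solving for 0 gives diet_score = 7, within [1, 7].
Intervening on infusion_rate: marker = 5*infusion_rate + 6. Reaching 0 requires infusion_rate = -6/5, not an integer.

set diet_score = 7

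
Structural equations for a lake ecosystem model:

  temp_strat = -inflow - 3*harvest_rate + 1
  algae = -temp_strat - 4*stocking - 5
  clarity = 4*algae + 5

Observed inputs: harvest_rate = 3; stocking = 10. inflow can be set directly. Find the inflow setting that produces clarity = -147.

Substituting into the temp_strat equation gives temp_strat = -inflow - 8.
This gives algae = inflow - 37.
Substituting into the clarity equation gives clarity = 4*inflow - 143.
Solve 4*inflow - 143 = -147: inflow = (-147 + 143) / 4 = -1.

inflow = -1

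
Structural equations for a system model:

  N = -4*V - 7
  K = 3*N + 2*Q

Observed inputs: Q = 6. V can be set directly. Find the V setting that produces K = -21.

V = 1

Substituting into the K equation gives K = -12*V - 9.
Solve -12*V - 9 = -21: V = (-21 + 9) / -12 = 1.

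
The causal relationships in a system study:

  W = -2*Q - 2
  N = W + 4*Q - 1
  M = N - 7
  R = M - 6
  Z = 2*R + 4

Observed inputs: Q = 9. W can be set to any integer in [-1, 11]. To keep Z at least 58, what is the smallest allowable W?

Intervening on W fixes its value directly, overriding its dependence on Q.
Substituting into the N equation gives N = W + 35.
M becomes W + 28.
Substituting into the R equation gives R = W + 22.
Substituting into the Z equation gives Z = 2*W + 48.
Require 2*W + 48 ≥ 58, so W ≥ 5.
The smallest integer in [-1, 11] satisfying this is 5.

W = 5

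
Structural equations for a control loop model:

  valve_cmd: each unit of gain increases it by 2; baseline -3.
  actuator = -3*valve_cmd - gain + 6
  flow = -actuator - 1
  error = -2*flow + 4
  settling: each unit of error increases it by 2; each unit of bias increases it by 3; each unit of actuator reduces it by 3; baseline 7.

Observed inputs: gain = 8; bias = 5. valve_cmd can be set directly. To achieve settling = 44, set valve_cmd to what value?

valve_cmd = -4

Intervening on valve_cmd fixes its value directly, overriding its dependence on gain.
Substituting into the actuator equation gives actuator = -3*valve_cmd - 2.
Substituting into the flow equation gives flow = 3*valve_cmd + 1.
Substituting into the error equation gives error = -6*valve_cmd + 2.
Substituting into the settling equation gives settling = -3*valve_cmd + 32.
Solve -3*valve_cmd + 32 = 44: valve_cmd = (44 - 32) / -3 = -4.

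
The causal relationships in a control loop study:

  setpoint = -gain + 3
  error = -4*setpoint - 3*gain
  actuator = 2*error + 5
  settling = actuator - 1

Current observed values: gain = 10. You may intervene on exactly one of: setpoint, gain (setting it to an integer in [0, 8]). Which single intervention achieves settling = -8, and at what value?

set gain = 6

Intervening on setpoint: settling = -8*setpoint - 56. Reaching -8 requires setpoint = -6, outside [0, 8].
Intervening on gain: with other inputs at their observed values, settling = 2*gain - 20. Solving for -8 gives gain = 6, within [0, 8].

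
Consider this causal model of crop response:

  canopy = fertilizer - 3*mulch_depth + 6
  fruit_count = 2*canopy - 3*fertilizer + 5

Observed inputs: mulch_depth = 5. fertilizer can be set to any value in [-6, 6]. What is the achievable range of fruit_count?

Substituting into the canopy equation gives canopy = fertilizer - 9.
Substituting into the fruit_count equation gives fruit_count = -fertilizer - 13.
Linear in fertilizer, so extremes are at the endpoints: fertilizer = -6 gives fruit_count = -7; fertilizer = 6 gives fruit_count = -19.

-19 to -7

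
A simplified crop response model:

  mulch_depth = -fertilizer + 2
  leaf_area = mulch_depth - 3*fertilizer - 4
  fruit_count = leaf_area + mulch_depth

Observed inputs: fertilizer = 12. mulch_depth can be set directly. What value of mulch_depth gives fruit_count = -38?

Intervening on mulch_depth fixes its value directly, overriding its dependence on fertilizer.
Substituting into the leaf_area equation gives leaf_area = mulch_depth - 40.
So fruit_count = 2*mulch_depth - 40.
Solve 2*mulch_depth - 40 = -38: mulch_depth = (-38 + 40) / 2 = 1.

mulch_depth = 1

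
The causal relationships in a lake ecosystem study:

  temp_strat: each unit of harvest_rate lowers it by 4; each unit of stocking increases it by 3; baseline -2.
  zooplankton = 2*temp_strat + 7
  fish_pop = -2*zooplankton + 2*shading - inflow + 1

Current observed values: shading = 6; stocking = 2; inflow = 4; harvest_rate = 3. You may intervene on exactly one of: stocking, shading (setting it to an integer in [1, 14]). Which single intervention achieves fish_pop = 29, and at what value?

Intervening on stocking: fish_pop = -12*stocking + 51. Reaching 29 requires stocking = 11/6, not an integer.
Intervening on shading: with other inputs at their observed values, fish_pop = 2*shading + 15. Solving for 29 gives shading = 7, within [1, 14].

set shading = 7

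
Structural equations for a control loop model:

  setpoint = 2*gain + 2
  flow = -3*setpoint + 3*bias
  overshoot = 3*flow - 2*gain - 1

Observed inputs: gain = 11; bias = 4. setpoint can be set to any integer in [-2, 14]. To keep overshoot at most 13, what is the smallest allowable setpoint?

Intervening on setpoint fixes its value directly, overriding its dependence on gain.
Substituting into the flow equation gives flow = -3*setpoint + 12.
Substituting into the overshoot equation gives overshoot = -9*setpoint + 13.
Require -9*setpoint + 13 ≤ 13, so setpoint ≥ 0.
The smallest integer in [-2, 14] satisfying this is 0.

setpoint = 0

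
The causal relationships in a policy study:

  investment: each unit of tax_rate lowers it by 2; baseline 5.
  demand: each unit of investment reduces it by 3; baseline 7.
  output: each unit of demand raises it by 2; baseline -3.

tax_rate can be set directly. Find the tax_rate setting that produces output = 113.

Substituting into the demand equation gives demand = 6*tax_rate - 8.
output becomes 12*tax_rate - 19.
Solve 12*tax_rate - 19 = 113: tax_rate = (113 + 19) / 12 = 11.

tax_rate = 11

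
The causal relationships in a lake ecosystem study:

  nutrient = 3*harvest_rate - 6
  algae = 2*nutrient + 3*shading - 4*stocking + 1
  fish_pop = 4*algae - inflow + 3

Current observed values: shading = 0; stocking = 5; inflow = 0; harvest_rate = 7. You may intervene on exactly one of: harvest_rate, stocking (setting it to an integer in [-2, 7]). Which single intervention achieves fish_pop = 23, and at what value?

Intervening on harvest_rate: with other inputs at their observed values, fish_pop = 24*harvest_rate - 121. Solving for 23 gives harvest_rate = 6, within [-2, 7].
Intervening on stocking: fish_pop = -16*stocking + 127. Reaching 23 requires stocking = 13/2, not an integer.

set harvest_rate = 6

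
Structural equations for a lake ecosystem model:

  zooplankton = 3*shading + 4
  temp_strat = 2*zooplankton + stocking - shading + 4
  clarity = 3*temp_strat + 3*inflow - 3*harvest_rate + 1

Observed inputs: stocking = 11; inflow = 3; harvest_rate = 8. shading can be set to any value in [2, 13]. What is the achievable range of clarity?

Substituting into the temp_strat equation gives temp_strat = 5*shading + 23.
This gives clarity = 15*shading + 55.
Linear in shading, so extremes are at the endpoints: shading = 2 gives clarity = 85; shading = 13 gives clarity = 250.

85 to 250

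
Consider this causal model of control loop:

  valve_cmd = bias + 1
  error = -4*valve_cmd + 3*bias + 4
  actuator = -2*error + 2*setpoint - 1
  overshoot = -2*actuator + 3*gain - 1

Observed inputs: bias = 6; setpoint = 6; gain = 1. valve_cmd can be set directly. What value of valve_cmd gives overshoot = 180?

Intervening on valve_cmd fixes its value directly, overriding its dependence on bias.
Substituting into the error equation gives error = -4*valve_cmd + 22.
So actuator = 8*valve_cmd - 33.
Substituting into the overshoot equation gives overshoot = -16*valve_cmd + 68.
Solve -16*valve_cmd + 68 = 180: valve_cmd = (180 - 68) / -16 = -7.

valve_cmd = -7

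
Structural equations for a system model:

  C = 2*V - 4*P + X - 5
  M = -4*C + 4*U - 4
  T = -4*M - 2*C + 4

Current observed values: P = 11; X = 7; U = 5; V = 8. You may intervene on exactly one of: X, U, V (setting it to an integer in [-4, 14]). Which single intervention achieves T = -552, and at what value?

Intervening on X: T = 14*X - 522. Reaching -552 requires X = -15/7, not an integer.
Intervening on U: with other inputs at their observed values, T = -16*U - 344. Solving for -552 gives U = 13, within [-4, 14].
Intervening on V: T = 28*V - 648. Reaching -552 requires V = 24/7, not an integer.

set U = 13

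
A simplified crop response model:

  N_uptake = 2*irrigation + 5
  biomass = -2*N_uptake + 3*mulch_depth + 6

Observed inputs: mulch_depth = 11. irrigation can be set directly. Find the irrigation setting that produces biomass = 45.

Substituting into the biomass equation gives biomass = -4*irrigation + 29.
Solve -4*irrigation + 29 = 45: irrigation = (45 - 29) / -4 = -4.

irrigation = -4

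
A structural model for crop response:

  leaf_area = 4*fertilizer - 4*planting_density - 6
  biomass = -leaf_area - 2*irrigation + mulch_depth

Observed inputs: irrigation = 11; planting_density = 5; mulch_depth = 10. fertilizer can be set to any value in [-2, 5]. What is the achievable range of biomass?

Substituting into the leaf_area equation gives leaf_area = 4*fertilizer - 26.
Substituting into the biomass equation gives biomass = -4*fertilizer + 14.
Linear in fertilizer, so extremes are at the endpoints: fertilizer = -2 gives biomass = 22; fertilizer = 5 gives biomass = -6.

-6 to 22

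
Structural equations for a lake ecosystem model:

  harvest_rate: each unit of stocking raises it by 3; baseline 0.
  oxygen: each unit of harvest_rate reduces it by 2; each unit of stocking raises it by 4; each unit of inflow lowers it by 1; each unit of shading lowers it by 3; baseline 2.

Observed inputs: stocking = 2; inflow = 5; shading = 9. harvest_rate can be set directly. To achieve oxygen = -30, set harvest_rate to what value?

harvest_rate = 4

Intervening on harvest_rate fixes its value directly, overriding its dependence on stocking.
Substituting into the oxygen equation gives oxygen = -2*harvest_rate - 22.
Solve -2*harvest_rate - 22 = -30: harvest_rate = (-30 + 22) / -2 = 4.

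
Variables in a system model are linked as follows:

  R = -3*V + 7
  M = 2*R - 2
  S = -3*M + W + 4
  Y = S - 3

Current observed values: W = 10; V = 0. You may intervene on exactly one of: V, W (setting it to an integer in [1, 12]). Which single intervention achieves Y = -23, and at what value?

set W = 12

Intervening on V: Y = 18*V - 25. Reaching -23 requires V = 1/9, not an integer.
Intervening on W: with other inputs at their observed values, Y = W - 35. Solving for -23 gives W = 12, within [1, 12].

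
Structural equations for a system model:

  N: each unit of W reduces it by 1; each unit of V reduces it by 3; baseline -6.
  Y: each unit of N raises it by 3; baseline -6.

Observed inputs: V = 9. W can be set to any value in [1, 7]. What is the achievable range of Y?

-126 to -108

Substituting into the N equation gives N = -W - 33.
Y becomes -3*W - 105.
Linear in W, so extremes are at the endpoints: W = 1 gives Y = -108; W = 7 gives Y = -126.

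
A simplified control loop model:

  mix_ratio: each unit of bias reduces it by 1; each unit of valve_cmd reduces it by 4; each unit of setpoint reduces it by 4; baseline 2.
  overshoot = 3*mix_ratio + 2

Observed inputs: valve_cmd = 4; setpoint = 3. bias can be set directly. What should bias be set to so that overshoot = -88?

Substituting into the mix_ratio equation gives mix_ratio = -bias - 26.
Substituting into the overshoot equation gives overshoot = -3*bias - 76.
Solve -3*bias - 76 = -88: bias = (-88 + 76) / -3 = 4.

bias = 4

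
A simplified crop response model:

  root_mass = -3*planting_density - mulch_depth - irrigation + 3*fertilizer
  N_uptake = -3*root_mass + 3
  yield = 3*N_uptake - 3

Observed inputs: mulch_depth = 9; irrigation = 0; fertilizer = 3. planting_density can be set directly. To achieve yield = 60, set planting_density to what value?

Substituting into the root_mass equation gives root_mass = -3*planting_density.
N_uptake becomes 9*planting_density + 3.
Substituting into the yield equation gives yield = 27*planting_density + 6.
Solve 27*planting_density + 6 = 60: planting_density = (60 - 6) / 27 = 2.

planting_density = 2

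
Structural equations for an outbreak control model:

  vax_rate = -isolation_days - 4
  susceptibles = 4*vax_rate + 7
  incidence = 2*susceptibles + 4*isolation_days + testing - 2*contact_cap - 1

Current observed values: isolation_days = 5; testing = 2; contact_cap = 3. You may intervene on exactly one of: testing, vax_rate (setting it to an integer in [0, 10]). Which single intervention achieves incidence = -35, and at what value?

set testing = 10

Intervening on testing: with other inputs at their observed values, incidence = testing - 45. Solving for -35 gives testing = 10, within [0, 10].
Intervening on vax_rate: incidence = 8*vax_rate + 29. Reaching -35 requires vax_rate = -8, outside [0, 10].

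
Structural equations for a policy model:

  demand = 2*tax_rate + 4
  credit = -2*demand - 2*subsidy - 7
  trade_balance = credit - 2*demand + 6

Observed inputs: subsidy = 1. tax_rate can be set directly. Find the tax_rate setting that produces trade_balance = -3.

Substituting into the credit equation gives credit = -4*tax_rate - 17.
Substituting into the trade_balance equation gives trade_balance = -8*tax_rate - 19.
Solve -8*tax_rate - 19 = -3: tax_rate = (-3 + 19) / -8 = -2.

tax_rate = -2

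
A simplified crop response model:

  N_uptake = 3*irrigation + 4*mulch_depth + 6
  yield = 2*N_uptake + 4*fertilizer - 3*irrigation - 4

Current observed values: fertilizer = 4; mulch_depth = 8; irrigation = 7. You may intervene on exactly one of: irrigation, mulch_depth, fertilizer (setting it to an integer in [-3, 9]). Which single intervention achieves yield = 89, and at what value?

Intervening on irrigation: yield = 3*irrigation + 88. Reaching 89 requires irrigation = 1/3, not an integer.
Intervening on mulch_depth: yield = 8*mulch_depth + 45. Reaching 89 requires mulch_depth = 11/2, not an integer.
Intervening on fertilizer: with other inputs at their observed values, yield = 4*fertilizer + 93. Solving for 89 gives fertilizer = -1, within [-3, 9].

set fertilizer = -1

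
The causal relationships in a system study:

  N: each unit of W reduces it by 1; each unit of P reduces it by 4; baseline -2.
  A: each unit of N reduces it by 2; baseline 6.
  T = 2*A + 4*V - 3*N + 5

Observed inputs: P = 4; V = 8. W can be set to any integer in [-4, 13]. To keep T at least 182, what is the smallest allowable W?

W = 1

Substituting into the N equation gives N = -W - 18.
Substituting into the A equation gives A = 2*W + 42.
So T = 7*W + 175.
Require 7*W + 175 ≥ 182, so W ≥ 1.
The smallest integer in [-4, 13] satisfying this is 1.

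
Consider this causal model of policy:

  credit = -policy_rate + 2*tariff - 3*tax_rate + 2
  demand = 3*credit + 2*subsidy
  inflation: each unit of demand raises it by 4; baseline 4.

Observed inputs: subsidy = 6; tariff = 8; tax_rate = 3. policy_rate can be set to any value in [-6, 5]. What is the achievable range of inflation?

100 to 232

Substituting into the credit equation gives credit = -policy_rate + 9.
Substituting into the demand equation gives demand = -3*policy_rate + 39.
This gives inflation = -12*policy_rate + 160.
Linear in policy_rate, so extremes are at the endpoints: policy_rate = -6 gives inflation = 232; policy_rate = 5 gives inflation = 100.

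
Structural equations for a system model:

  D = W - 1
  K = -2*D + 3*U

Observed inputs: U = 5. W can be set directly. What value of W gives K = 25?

W = -4

Substituting into the K equation gives K = -2*W + 17.
Solve -2*W + 17 = 25: W = (25 - 17) / -2 = -4.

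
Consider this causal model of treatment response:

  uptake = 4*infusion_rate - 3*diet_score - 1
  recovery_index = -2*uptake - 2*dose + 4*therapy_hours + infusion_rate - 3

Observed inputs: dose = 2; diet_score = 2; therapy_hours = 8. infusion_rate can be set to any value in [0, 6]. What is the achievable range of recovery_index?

Substituting into the uptake equation gives uptake = 4*infusion_rate - 7.
This gives recovery_index = -7*infusion_rate + 39.
Linear in infusion_rate, so extremes are at the endpoints: infusion_rate = 0 gives recovery_index = 39; infusion_rate = 6 gives recovery_index = -3.

-3 to 39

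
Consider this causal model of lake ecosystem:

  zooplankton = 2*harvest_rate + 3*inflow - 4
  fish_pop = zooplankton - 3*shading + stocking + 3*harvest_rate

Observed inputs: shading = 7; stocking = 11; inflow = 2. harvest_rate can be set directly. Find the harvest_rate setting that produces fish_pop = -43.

Substituting into the zooplankton equation gives zooplankton = 2*harvest_rate + 2.
Substituting into the fish_pop equation gives fish_pop = 5*harvest_rate - 8.
Solve 5*harvest_rate - 8 = -43: harvest_rate = (-43 + 8) / 5 = -7.

harvest_rate = -7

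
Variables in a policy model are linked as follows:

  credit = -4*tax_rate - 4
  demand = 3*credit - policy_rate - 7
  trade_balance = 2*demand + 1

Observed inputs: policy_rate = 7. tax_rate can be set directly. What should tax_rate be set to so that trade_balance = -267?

tax_rate = 9

Substituting into the demand equation gives demand = -12*tax_rate - 26.
Substituting into the trade_balance equation gives trade_balance = -24*tax_rate - 51.
Solve -24*tax_rate - 51 = -267: tax_rate = (-267 + 51) / -24 = 9.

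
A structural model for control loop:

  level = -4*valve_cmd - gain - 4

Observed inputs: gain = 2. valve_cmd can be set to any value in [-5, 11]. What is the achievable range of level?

-50 to 14

Substituting into the level equation gives level = -4*valve_cmd - 6.
Linear in valve_cmd, so extremes are at the endpoints: valve_cmd = -5 gives level = 14; valve_cmd = 11 gives level = -50.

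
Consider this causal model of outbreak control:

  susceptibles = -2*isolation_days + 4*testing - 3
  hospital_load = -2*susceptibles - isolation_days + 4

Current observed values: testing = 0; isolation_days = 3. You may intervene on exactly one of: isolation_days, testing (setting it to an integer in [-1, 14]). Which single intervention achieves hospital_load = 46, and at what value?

Intervening on isolation_days: with other inputs at their observed values, hospital_load = 3*isolation_days + 10. Solving for 46 gives isolation_days = 12, within [-1, 14].
Intervening on testing: hospital_load = -8*testing + 19. Reaching 46 requires testing = -27/8, not an integer.

set isolation_days = 12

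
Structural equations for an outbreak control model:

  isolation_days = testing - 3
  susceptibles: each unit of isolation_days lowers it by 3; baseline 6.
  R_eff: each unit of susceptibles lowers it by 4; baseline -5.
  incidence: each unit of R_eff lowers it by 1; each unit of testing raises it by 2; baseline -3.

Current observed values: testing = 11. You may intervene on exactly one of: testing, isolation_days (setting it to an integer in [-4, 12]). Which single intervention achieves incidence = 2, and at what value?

set testing = 6

Intervening on testing: with other inputs at their observed values, incidence = -10*testing + 62. Solving for 2 gives testing = 6, within [-4, 12].
Intervening on isolation_days: incidence = -12*isolation_days + 48. Reaching 2 requires isolation_days = 23/6, not an integer.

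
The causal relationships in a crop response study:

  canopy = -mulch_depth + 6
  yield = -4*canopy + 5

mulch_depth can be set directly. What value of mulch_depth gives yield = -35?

Substituting into the yield equation gives yield = 4*mulch_depth - 19.
Solve 4*mulch_depth - 19 = -35: mulch_depth = (-35 + 19) / 4 = -4.

mulch_depth = -4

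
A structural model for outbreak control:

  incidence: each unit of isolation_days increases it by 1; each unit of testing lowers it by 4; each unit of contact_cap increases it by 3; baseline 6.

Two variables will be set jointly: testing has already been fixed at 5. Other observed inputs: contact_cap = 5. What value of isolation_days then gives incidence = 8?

With testing held at 5:
Substituting into the incidence equation gives incidence = isolation_days + 1.
Solve isolation_days + 1 = 8: isolation_days = (8 - 1) / 1 = 7.

isolation_days = 7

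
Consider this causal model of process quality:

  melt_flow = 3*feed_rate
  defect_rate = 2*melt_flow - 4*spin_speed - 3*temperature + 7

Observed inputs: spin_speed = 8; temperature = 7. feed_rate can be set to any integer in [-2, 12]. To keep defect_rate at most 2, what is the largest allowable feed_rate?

feed_rate = 8

Substituting into the defect_rate equation gives defect_rate = 6*feed_rate - 46.
Require 6*feed_rate - 46 ≤ 2, so feed_rate ≤ 8.
The largest integer in [-2, 12] satisfying this is 8.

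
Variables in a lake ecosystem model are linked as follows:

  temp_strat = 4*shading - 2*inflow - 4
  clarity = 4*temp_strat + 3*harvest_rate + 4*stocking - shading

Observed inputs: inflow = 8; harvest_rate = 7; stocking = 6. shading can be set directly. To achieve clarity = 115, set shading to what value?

shading = 10

Substituting into the temp_strat equation gives temp_strat = 4*shading - 20.
So clarity = 15*shading - 35.
Solve 15*shading - 35 = 115: shading = (115 + 35) / 15 = 10.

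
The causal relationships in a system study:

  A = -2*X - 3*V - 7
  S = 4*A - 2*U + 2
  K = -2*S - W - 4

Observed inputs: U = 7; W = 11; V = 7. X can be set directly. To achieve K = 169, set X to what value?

X = -4

Substituting into the A equation gives A = -2*X - 28.
This gives S = -8*X - 124.
Substituting into the K equation gives K = 16*X + 233.
Solve 16*X + 233 = 169: X = (169 - 233) / 16 = -4.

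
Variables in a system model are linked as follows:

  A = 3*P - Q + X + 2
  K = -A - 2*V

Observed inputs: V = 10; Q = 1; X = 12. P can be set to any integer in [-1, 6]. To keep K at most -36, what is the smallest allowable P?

Substituting into the A equation gives A = 3*P + 13.
K becomes -3*P - 33.
Require -3*P - 33 ≤ -36, so P ≥ 1.
The smallest integer in [-1, 6] satisfying this is 1.

P = 1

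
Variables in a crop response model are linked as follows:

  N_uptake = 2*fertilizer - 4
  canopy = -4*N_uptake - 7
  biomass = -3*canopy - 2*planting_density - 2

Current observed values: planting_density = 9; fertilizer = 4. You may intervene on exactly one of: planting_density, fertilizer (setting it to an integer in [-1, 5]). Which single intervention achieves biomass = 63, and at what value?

Intervening on planting_density: with other inputs at their observed values, biomass = -2*planting_density + 67. Solving for 63 gives planting_density = 2, within [-1, 5].
Intervening on fertilizer: biomass = 24*fertilizer - 47. Reaching 63 requires fertilizer = 55/12, not an integer.

set planting_density = 2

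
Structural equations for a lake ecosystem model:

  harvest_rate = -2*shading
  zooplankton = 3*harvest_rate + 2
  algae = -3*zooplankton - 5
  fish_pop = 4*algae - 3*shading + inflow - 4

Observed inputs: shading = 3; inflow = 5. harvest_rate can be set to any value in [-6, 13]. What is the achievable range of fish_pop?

-520 to 164

Intervening on harvest_rate fixes its value directly, overriding its dependence on shading.
Substituting into the algae equation gives algae = -9*harvest_rate - 11.
Substituting into the fish_pop equation gives fish_pop = -36*harvest_rate - 52.
Linear in harvest_rate, so extremes are at the endpoints: harvest_rate = -6 gives fish_pop = 164; harvest_rate = 13 gives fish_pop = -520.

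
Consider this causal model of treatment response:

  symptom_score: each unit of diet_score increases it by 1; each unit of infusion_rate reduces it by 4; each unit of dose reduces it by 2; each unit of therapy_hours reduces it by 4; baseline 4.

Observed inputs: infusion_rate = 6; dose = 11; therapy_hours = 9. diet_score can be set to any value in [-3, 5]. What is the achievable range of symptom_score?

Substituting into the symptom_score equation gives symptom_score = diet_score - 78.
Linear in diet_score, so extremes are at the endpoints: diet_score = -3 gives symptom_score = -81; diet_score = 5 gives symptom_score = -73.

-81 to -73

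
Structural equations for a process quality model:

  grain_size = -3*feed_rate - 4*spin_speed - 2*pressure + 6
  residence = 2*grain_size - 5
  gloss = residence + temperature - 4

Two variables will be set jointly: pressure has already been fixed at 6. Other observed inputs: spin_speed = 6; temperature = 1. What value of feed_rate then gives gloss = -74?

With pressure held at 6:
Substituting into the grain_size equation gives grain_size = -3*feed_rate - 30.
So residence = -6*feed_rate - 65.
Substituting into the gloss equation gives gloss = -6*feed_rate - 68.
Solve -6*feed_rate - 68 = -74: feed_rate = (-74 + 68) / -6 = 1.

feed_rate = 1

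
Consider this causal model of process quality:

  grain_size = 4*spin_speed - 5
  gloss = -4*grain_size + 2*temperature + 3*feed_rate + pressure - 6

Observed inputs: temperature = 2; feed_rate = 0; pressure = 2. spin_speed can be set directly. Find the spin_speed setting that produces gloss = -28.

Substituting into the gloss equation gives gloss = -16*spin_speed + 20.
Solve -16*spin_speed + 20 = -28: spin_speed = (-28 - 20) / -16 = 3.

spin_speed = 3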